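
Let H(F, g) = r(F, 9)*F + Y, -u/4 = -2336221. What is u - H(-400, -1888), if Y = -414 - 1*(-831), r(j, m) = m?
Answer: 9348067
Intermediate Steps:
u = 9344884 (u = -4*(-2336221) = 9344884)
Y = 417 (Y = -414 + 831 = 417)
H(F, g) = 417 + 9*F (H(F, g) = 9*F + 417 = 417 + 9*F)
u - H(-400, -1888) = 9344884 - (417 + 9*(-400)) = 9344884 - (417 - 3600) = 9344884 - 1*(-3183) = 9344884 + 3183 = 9348067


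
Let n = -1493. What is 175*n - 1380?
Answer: -262655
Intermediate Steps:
175*n - 1380 = 175*(-1493) - 1380 = -261275 - 1380 = -262655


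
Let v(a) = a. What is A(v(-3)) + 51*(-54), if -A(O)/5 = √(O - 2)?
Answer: -2754 - 5*I*√5 ≈ -2754.0 - 11.18*I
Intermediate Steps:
A(O) = -5*√(-2 + O) (A(O) = -5*√(O - 2) = -5*√(-2 + O))
A(v(-3)) + 51*(-54) = -5*√(-2 - 3) + 51*(-54) = -5*I*√5 - 2754 = -2754 - 5*I*√5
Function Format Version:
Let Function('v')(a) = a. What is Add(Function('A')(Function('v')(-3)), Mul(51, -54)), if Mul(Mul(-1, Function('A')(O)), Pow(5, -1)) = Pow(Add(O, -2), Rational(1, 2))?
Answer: Add(-2754, Mul(-5, I, Pow(5, Rational(1, 2)))) ≈ Add(-2754.0, Mul(-11.180, I))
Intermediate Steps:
Function('A')(O) = Mul(-5, Pow(Add(-2, O), Rational(1, 2))) (Function('A')(O) = Mul(-5, Pow(Add(O, -2), Rational(1, 2))) = Mul(-5, Pow(Add(-2, O), Rational(1, 2))))
Add(Function('A')(Function('v')(-3)), Mul(51, -54)) = Add(Mul(-5, Pow(Add(-2, -3), Rational(1, 2))), Mul(51, -54)) = Add(Mul(-5, Pow(-5, Rational(1, 2))), -2754) = Add(Mul(-5, Mul(I, Pow(5, Rational(1, 2)))), -2754) = Add(Mul(-5, I, Pow(5, Rational(1, 2))), -2754) = Add(-2754, Mul(-5, I, Pow(5, Rational(1, 2))))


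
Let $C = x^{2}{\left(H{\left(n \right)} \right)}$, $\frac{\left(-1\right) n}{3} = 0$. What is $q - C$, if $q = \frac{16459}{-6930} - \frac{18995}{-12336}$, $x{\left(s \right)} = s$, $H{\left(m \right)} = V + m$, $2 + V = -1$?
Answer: $- \frac{140133199}{14248080} \approx -9.8352$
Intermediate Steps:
$V = -3$ ($V = -2 - 1 = -3$)
$n = 0$ ($n = \left(-3\right) 0 = 0$)
$H{\left(m \right)} = -3 + m$
$q = - \frac{11900479}{14248080}$ ($q = 16459 \left(- \frac{1}{6930}\right) - - \frac{18995}{12336} = - \frac{16459}{6930} + \frac{18995}{12336} = - \frac{11900479}{14248080} \approx -0.83523$)
$C = 9$ ($C = \left(-3 + 0\right)^{2} = \left(-3\right)^{2} = 9$)
$q - C = - \frac{11900479}{14248080} - 9 = - \frac{140133199}{14248080}$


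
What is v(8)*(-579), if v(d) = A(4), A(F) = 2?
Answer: -1158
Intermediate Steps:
v(d) = 2
v(8)*(-579) = 2*(-579) = -1158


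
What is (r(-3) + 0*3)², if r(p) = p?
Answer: 9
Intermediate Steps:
(r(-3) + 0*3)² = (-3 + 0*3)² = (-3 + 0)² = (-3)² = 9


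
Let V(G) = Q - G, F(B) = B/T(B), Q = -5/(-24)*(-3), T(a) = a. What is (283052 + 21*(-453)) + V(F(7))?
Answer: 2188299/8 ≈ 2.7354e+5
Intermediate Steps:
Q = -5/8 (Q = -5*(-1/24)*(-3) = (5/24)*(-3) = -5/8 ≈ -0.62500)
F(B) = 1 (F(B) = B/B = 1)
V(G) = -5/8 - G
(283052 + 21*(-453)) + V(F(7)) = (283052 + 21*(-453)) + (-5/8 - 1*1) = (283052 - 9513) + (-5/8 - 1) = 273539 - 13/8 = 2188299/8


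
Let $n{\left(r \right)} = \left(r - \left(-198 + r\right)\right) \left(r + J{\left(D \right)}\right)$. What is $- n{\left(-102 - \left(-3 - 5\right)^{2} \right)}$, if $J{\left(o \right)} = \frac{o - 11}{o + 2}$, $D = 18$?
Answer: $\frac{327987}{10} \approx 32799.0$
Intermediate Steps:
$J{\left(o \right)} = \frac{-11 + o}{2 + o}$
$n{\left(r \right)} = \frac{693}{10} + 198 r$ ($n{\left(r \right)} = \left(r - \left(-198 + r\right)\right) \left(r + \frac{-11 + 18}{2 + 18}\right) = 198 \left(r + \frac{1}{20} \cdot 7\right) = 198 \left(r + \frac{7}{20}\right) = 198 \left(\frac{7}{20} + r\right) = \frac{693}{10} + 198 r$)
$- n{\left(-102 - \left(-3 - 5\right)^{2} \right)} = - (\frac{693}{10} + 198 \left(-102 - \left(-3 - 5\right)^{2}\right)) = - (\frac{693}{10} + 198 \left(-102 - \left(-8\right)^{2}\right)) = - (\frac{693}{10} + 198 \left(-102 - 64\right)) = - (\frac{693}{10} + 198 \left(-166\right)) = - (\frac{693}{10} - 32868) = \left(-1\right) \left(- \frac{327987}{10}\right) = \frac{327987}{10}$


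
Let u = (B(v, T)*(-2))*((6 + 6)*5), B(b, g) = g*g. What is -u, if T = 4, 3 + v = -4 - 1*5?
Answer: 1920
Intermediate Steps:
v = -12 (v = -3 + (-4 - 1*5) = -3 + (-4 - 5) = -3 - 9 = -12)
B(b, g) = g²
u = -1920 (u = (4²*(-2))*((6 + 6)*5) = (16*(-2))*(12*5) = -32*60 = -1920)
-u = -1*(-1920) = 1920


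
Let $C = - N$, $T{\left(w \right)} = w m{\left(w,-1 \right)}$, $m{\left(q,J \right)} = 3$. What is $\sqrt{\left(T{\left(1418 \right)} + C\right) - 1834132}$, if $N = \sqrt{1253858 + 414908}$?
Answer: $\sqrt{-1829878 - \sqrt{1668766}} \approx 1353.2 i$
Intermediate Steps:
$N = \sqrt{1668766} \approx 1291.8$
$T{\left(w \right)} = 3 w$ ($T{\left(w \right)} = w 3 = 3 w$)
$C = - \sqrt{1668766} \approx -1291.8$
$\sqrt{\left(T{\left(1418 \right)} + C\right) - 1834132} = \sqrt{\left(3 \cdot 1418 - \sqrt{1668766}\right) - 1834132} = \sqrt{\left(4254 - \sqrt{1668766}\right) - 1834132} = \sqrt{-1829878 - \sqrt{1668766}}$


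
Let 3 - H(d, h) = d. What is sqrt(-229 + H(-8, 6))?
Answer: I*sqrt(218) ≈ 14.765*I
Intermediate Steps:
H(d, h) = 3 - d
sqrt(-229 + H(-8, 6)) = sqrt(-229 + (3 - 1*(-8))) = sqrt(-229 + (3 + 8)) = sqrt(-229 + 11) = sqrt(-218) = I*sqrt(218)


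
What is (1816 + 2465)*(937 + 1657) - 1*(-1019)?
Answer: 11105933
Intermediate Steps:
(1816 + 2465)*(937 + 1657) - 1*(-1019) = 4281*2594 + 1019 = 11104914 + 1019 = 11105933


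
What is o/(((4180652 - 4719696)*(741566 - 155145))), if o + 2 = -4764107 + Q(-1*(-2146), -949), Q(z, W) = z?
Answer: 4761963/316106721524 ≈ 1.5064e-5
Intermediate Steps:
o = -4761963 (o = -2 + (-4764107 - 1*(-2146)) = -2 + (-4764107 + 2146) = -2 - 4761961 = -4761963)
o/(((4180652 - 4719696)*(741566 - 155145))) = -4761963*1/((741566 - 155145)*(4180652 - 4719696)) = -4761963/((-539044*586421)) = -4761963/(-316106721524) = -4761963*(-1/316106721524) = 4761963/316106721524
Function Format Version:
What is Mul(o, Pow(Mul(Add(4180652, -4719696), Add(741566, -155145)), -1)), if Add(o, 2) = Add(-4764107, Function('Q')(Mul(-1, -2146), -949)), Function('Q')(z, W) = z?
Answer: Rational(4761963, 316106721524) ≈ 1.5064e-5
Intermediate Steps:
o = -4761963 (o = Add(-2, Add(-4764107, Mul(-1, -2146))) = Add(-2, Add(-4764107, 2146)) = Add(-2, -4761961) = -4761963)
Mul(o, Pow(Mul(Add(4180652, -4719696), Add(741566, -155145)), -1)) = Mul(-4761963, Pow(Mul(Add(4180652, -4719696), Add(741566, -155145)), -1)) = Mul(-4761963, Pow(Mul(-539044, 586421), -1)) = Mul(-4761963, Pow(-316106721524, -1)) = Mul(-4761963, Rational(-1, 316106721524)) = Rational(4761963, 316106721524)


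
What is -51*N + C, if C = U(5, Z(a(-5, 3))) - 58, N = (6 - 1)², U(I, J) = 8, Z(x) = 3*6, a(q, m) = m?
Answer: -1325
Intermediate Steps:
Z(x) = 18
N = 25 (N = 5² = 25)
C = -50 (C = 8 - 58 = -50)
-51*N + C = -51*25 - 50 = -1275 - 50 = -1325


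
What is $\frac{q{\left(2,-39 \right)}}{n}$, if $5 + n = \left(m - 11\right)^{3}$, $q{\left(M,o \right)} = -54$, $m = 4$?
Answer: $\frac{9}{58} \approx 0.15517$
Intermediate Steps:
$n = -348$ ($n = -5 + \left(4 - 11\right)^{3} = -5 + \left(-7\right)^{3} = -5 - 343 = -348$)
$\frac{q{\left(2,-39 \right)}}{n} = - \frac{54}{-348} = \left(-54\right) \left(- \frac{1}{348}\right) = \frac{9}{58}$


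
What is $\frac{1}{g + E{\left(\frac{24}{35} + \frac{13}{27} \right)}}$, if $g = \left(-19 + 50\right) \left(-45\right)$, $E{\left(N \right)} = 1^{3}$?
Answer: $- \frac{1}{1394} \approx -0.00071736$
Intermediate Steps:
$E{\left(N \right)} = 1$
$g = -1395$ ($g = 31 \left(-45\right) = -1395$)
$\frac{1}{g + E{\left(\frac{24}{35} + \frac{13}{27} \right)}} = \frac{1}{-1395 + 1} = \frac{1}{-1394} = - \frac{1}{1394}$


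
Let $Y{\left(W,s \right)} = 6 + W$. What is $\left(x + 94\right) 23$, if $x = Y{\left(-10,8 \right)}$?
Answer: $2070$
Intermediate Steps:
$x = -4$ ($x = 6 - 10 = -4$)
$\left(x + 94\right) 23 = \left(-4 + 94\right) 23 = 90 \cdot 23 = 2070$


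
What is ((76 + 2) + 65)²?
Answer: 20449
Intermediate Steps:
((76 + 2) + 65)² = (78 + 65)² = 143² = 20449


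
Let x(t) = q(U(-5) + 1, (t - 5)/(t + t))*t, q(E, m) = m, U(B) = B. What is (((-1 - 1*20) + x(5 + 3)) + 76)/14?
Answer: 113/28 ≈ 4.0357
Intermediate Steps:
x(t) = -5/2 + t/2 (x(t) = ((t - 5)/(t + t))*t = ((-5 + t)/((2*t)))*t = ((-5 + t)*(1/(2*t)))*t = ((-5 + t)/(2*t))*t = -5/2 + t/2)
(((-1 - 1*20) + x(5 + 3)) + 76)/14 = (((-1 - 1*20) + (-5/2 + (5 + 3)/2)) + 76)/14 = (((-1 - 20) + (-5/2 + (½)*8)) + 76)*(1/14) = ((-21 + (-5/2 + 4)) + 76)*(1/14) = ((-21 + 3/2) + 76)*(1/14) = (-39/2 + 76)*(1/14) = (113/2)*(1/14) = 113/28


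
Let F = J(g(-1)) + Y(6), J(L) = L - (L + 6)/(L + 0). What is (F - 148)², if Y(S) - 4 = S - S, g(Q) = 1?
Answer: 22500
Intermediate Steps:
Y(S) = 4 (Y(S) = 4 + (S - S) = 4 + 0 = 4)
J(L) = L - (6 + L)/L
F = -2 (F = (-1 + 1 - 6/1) + 4 = (-1 + 1 - 6*1) + 4 = (-1 + 1 - 6) + 4 = -6 + 4 = -2)
(F - 148)² = (-2 - 148)² = (-150)² = 22500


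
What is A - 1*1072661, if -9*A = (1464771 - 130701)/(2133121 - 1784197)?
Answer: -62379552499/58154 ≈ -1.0727e+6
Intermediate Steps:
A = -24705/58154 (A = -(1464771 - 130701)/(9*(2133121 - 1784197)) = -148230/348924 = -⅑*222345/58154 = -24705/58154 ≈ -0.42482)
A - 1*1072661 = -24705/58154 - 1*1072661 = -24705/58154 - 1072661 = -62379552499/58154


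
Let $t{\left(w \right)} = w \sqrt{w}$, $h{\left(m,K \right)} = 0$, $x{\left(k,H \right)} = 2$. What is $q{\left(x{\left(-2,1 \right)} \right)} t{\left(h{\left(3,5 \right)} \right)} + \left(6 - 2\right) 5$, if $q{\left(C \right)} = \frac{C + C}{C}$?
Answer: $20$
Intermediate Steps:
$t{\left(w \right)} = w^{\frac{3}{2}}$
$q{\left(C \right)} = 2$ ($q{\left(C \right)} = \frac{2 C}{C} = 2$)
$q{\left(x{\left(-2,1 \right)} \right)} t{\left(h{\left(3,5 \right)} \right)} + \left(6 - 2\right) 5 = 2 \cdot 0^{\frac{3}{2}} + \left(6 - 2\right) 5 = 2 \cdot 0 + 4 \cdot 5 = 0 + 20 = 20$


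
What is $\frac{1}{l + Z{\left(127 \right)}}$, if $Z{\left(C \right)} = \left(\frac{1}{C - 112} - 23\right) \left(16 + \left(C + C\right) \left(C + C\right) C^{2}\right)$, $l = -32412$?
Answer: $- \frac{3}{71591903540} \approx -4.1904 \cdot 10^{-11}$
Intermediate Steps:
$Z{\left(C \right)} = \left(-23 + \frac{1}{-112 + C}\right) \left(16 + 4 C^{4}\right)$ ($Z{\left(C \right)} = \left(\frac{1}{-112 + C} - 23\right) \left(16 + 2 C 2 C C^{2}\right) = \left(-23 + \frac{1}{-112 + C}\right) \left(16 + 4 C^{2} C^{2}\right) = \left(-23 + \frac{1}{-112 + C}\right) \left(16 + 4 C^{4}\right)$)
$\frac{1}{l + Z{\left(127 \right)}} = \frac{1}{-32412 + \frac{4 \left(10308 - 11684 - 23 \cdot 127^{5} + 2577 \cdot 127^{4}\right)}{-112 + 127}} = \frac{1}{-32412 + \frac{4 \left(10308 - 11684 - 759882496361 + 2577 \cdot 260144641\right)}{15}} = \frac{1}{-32412 + 4 \cdot \frac{1}{15} \left(10308 - 11684 - 759882496361 + 670392739857\right)} = \frac{1}{-32412 + 4 \cdot \frac{1}{15} \left(-89489757880\right)} = \frac{1}{-32412 - \frac{71591806304}{3}} = \frac{1}{- \frac{71591903540}{3}} = - \frac{3}{71591903540}$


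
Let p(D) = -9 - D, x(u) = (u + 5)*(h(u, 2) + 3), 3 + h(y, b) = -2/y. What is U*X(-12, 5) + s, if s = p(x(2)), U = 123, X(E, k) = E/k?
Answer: -1486/5 ≈ -297.20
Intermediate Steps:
h(y, b) = -3 - 2/y
x(u) = -2*(5 + u)/u (x(u) = (u + 5)*((-3 - 2/u) + 3) = (5 + u)*(-2/u) = -2*(5 + u)/u)
s = -2 (s = -9 - (-2 - 10/2) = -9 - (-2 - 10*½) = -9 - (-2 - 5) = -9 - 1*(-7) = -9 + 7 = -2)
U*X(-12, 5) + s = 123*(-12/5) - 2 = -1476/5 - 2 = -1486/5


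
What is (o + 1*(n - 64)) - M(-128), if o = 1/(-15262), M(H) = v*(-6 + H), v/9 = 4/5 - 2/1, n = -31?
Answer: -117685287/76310 ≈ -1542.2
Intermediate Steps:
v = -54/5 (v = 9*(4/5 - 2/1) = 9*(4*(⅕) - 2*1) = 9*(⅘ - 2) = 9*(-6/5) = -54/5 ≈ -10.800)
M(H) = 324/5 - 54*H/5 (M(H) = -54*(-6 + H)/5 = 324/5 - 54*H/5)
o = -1/15262 ≈ -6.5522e-5
(o + 1*(n - 64)) - M(-128) = (-1/15262 + 1*(-31 - 64)) - (324/5 - 54/5*(-128)) = (-1/15262 + 1*(-95)) - (324/5 + 6912/5) = (-1/15262 - 95) - 1*7236/5 = -1449891/15262 - 7236/5 = -117685287/76310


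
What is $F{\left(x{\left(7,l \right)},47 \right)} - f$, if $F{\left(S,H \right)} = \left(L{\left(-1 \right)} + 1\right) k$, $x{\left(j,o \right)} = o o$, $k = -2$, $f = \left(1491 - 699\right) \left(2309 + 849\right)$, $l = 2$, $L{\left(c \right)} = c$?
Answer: $-2501136$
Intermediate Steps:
$f = 2501136$ ($f = 792 \cdot 3158 = 2501136$)
$x{\left(j,o \right)} = o^{2}$
$F{\left(S,H \right)} = 0$ ($F{\left(S,H \right)} = \left(-1 + 1\right) \left(-2\right) = 0 \left(-2\right) = 0$)
$F{\left(x{\left(7,l \right)},47 \right)} - f = 0 - 2501136 = -2501136$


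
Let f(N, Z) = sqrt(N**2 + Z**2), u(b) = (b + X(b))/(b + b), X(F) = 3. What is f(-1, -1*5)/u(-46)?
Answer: 92*sqrt(26)/43 ≈ 10.910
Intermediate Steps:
u(b) = (3 + b)/(2*b) (u(b) = (b + 3)/(b + b) = (3 + b)/((2*b)) = (3 + b)*(1/(2*b)) = (3 + b)/(2*b))
f(-1, -1*5)/u(-46) = sqrt((-1)**2 + (-1*5)**2)/(((1/2)*(3 - 46)/(-46))) = sqrt(1 + (-5)**2)/(((1/2)*(-1/46)*(-43))) = sqrt(1 + 25)/(43/92) = 92*sqrt(26)/43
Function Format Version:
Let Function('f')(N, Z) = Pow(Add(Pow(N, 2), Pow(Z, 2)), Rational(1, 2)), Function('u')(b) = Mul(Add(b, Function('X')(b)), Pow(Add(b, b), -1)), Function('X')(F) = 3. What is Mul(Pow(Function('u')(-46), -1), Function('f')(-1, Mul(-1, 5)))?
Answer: Mul(Rational(92, 43), Pow(26, Rational(1, 2))) ≈ 10.910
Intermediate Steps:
Function('u')(b) = Mul(Rational(1, 2), Pow(b, -1), Add(3, b)) (Function('u')(b) = Mul(Add(b, 3), Pow(Add(b, b), -1)) = Mul(Add(3, b), Pow(Mul(2, b), -1)) = Mul(Add(3, b), Mul(Rational(1, 2), Pow(b, -1))) = Mul(Rational(1, 2), Pow(b, -1), Add(3, b)))
Mul(Pow(Function('u')(-46), -1), Function('f')(-1, Mul(-1, 5))) = Mul(Pow(Mul(Rational(1, 2), Pow(-46, -1), Add(3, -46)), -1), Pow(Add(Pow(-1, 2), Pow(Mul(-1, 5), 2)), Rational(1, 2))) = Mul(Pow(Mul(Rational(1, 2), Rational(-1, 46), -43), -1), Pow(Add(1, Pow(-5, 2)), Rational(1, 2))) = Mul(Pow(Rational(43, 92), -1), Pow(Add(1, 25), Rational(1, 2))) = Mul(Rational(92, 43), Pow(26, Rational(1, 2)))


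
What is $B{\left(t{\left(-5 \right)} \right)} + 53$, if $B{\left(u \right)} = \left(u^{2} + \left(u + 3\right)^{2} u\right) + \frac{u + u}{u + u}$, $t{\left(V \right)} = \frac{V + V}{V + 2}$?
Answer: $\frac{5368}{27} \approx 198.81$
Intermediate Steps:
$t{\left(V \right)} = \frac{2 V}{2 + V}$
$B{\left(u \right)} = 1 + u^{2} + u \left(3 + u\right)^{2}$ ($B{\left(u \right)} = \left(u^{2} + \left(3 + u\right)^{2} u\right) + \frac{2 u}{2 u} = \left(u^{2} + u \left(3 + u\right)^{2}\right) + 2 u \frac{1}{2 u} = \left(u^{2} + u \left(3 + u\right)^{2}\right) + 1 = 1 + u^{2} + u \left(3 + u\right)^{2}$)
$B{\left(t{\left(-5 \right)} \right)} + 53 = \left(1 + \left(2 \left(-5\right) \frac{1}{2 - 5}\right)^{2} + 2 \left(-5\right) \frac{1}{2 - 5} \left(3 + 2 \left(-5\right) \frac{1}{2 - 5}\right)^{2}\right) + 53 = \left(1 + \left(2 \left(-5\right) \frac{1}{-3}\right)^{2} + 2 \left(-5\right) \frac{1}{-3} \left(3 + 2 \left(-5\right) \frac{1}{-3}\right)^{2}\right) + 53 = \left(1 + \left(2 \left(-5\right) \left(- \frac{1}{3}\right)\right)^{2} + 2 \left(-5\right) \left(- \frac{1}{3}\right) \left(3 + 2 \left(-5\right) \left(- \frac{1}{3}\right)\right)^{2}\right) + 53 = \left(1 + \left(\frac{10}{3}\right)^{2} + \frac{10 \left(3 + \frac{10}{3}\right)^{2}}{3}\right) + 53 = \left(1 + \frac{100}{9} + \frac{10 \left(\frac{19}{3}\right)^{2}}{3}\right) + 53 = \left(1 + \frac{100}{9} + \frac{10}{3} \cdot \frac{361}{9}\right) + 53 = \left(1 + \frac{100}{9} + \frac{3610}{27}\right) + 53 = \frac{3937}{27} + 53 = \frac{5368}{27}$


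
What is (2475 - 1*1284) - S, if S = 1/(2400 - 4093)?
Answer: 2016364/1693 ≈ 1191.0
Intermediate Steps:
S = -1/1693 (S = 1/(-1693) = -1/1693 ≈ -0.00059067)
(2475 - 1*1284) - S = (2475 - 1*1284) - 1*(-1/1693) = (2475 - 1284) + 1/1693 = 1191 + 1/1693 = 2016364/1693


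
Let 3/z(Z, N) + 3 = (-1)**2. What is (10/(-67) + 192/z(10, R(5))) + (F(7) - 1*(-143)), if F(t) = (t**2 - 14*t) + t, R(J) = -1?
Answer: -1819/67 ≈ -27.149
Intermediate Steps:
z(Z, N) = -3/2 (z(Z, N) = 3/(-3 + (-1)**2) = 3/(-3 + 1) = 3/(-2) = 3*(-1/2) = -3/2)
F(t) = t**2 - 13*t
(10/(-67) + 192/z(10, R(5))) + (F(7) - 1*(-143)) = (10/(-67) + 192/(-3/2)) + (7*(-13 + 7) - 1*(-143)) = (10*(-1/67) + 192*(-2/3)) + (7*(-6) + 143) = (-10/67 - 128) + (-42 + 143) = -8586/67 + 101 = -1819/67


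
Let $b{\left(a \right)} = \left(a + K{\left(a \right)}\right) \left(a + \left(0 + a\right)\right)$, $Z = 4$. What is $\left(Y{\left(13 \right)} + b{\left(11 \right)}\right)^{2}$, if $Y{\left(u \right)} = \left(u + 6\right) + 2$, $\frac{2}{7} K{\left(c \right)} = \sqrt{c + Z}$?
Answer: $158104 + 40502 \sqrt{15} \approx 3.1497 \cdot 10^{5}$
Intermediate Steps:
$K{\left(c \right)} = \frac{7 \sqrt{4 + c}}{2}$ ($K{\left(c \right)} = \frac{7 \sqrt{c + 4}}{2} = \frac{7 \sqrt{4 + c}}{2}$)
$Y{\left(u \right)} = 8 + u$ ($Y{\left(u \right)} = \left(6 + u\right) + 2 = 8 + u$)
$b{\left(a \right)} = 2 a \left(a + \frac{7 \sqrt{4 + a}}{2}\right)$ ($b{\left(a \right)} = \left(a + \frac{7 \sqrt{4 + a}}{2}\right) \left(a + \left(0 + a\right)\right) = \left(a + \frac{7 \sqrt{4 + a}}{2}\right) \left(a + a\right) = \left(a + \frac{7 \sqrt{4 + a}}{2}\right) 2 a = 2 a \left(a + \frac{7 \sqrt{4 + a}}{2}\right)$)
$\left(Y{\left(13 \right)} + b{\left(11 \right)}\right)^{2} = \left(\left(8 + 13\right) + 11 \left(2 \cdot 11 + 7 \sqrt{4 + 11}\right)\right)^{2} = \left(21 + 11 \left(22 + 7 \sqrt{15}\right)\right)^{2} = \left(21 + \left(242 + 77 \sqrt{15}\right)\right)^{2} = \left(263 + 77 \sqrt{15}\right)^{2}$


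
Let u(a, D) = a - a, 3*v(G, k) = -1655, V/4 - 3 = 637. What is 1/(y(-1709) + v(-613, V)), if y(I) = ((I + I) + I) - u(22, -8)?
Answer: -3/17036 ≈ -0.00017610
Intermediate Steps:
V = 2560 (V = 12 + 4*637 = 12 + 2548 = 2560)
v(G, k) = -1655/3 (v(G, k) = (1/3)*(-1655) = -1655/3)
u(a, D) = 0
y(I) = 3*I (y(I) = ((I + I) + I) - 1*0 = (2*I + I) + 0 = 3*I + 0 = 3*I)
1/(y(-1709) + v(-613, V)) = 1/(3*(-1709) - 1655/3) = 1/(-5127 - 1655/3) = 1/(-17036/3) = -3/17036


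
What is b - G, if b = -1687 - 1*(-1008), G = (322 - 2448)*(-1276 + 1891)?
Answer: 1306811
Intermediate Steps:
G = -1307490 (G = -2126*615 = -1307490)
b = -679 (b = -1687 + 1008 = -679)
b - G = -679 - 1*(-1307490) = -679 + 1307490 = 1306811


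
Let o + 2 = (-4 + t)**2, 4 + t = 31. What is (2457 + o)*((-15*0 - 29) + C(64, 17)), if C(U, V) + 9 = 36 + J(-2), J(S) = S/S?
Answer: -2984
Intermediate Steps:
t = 27 (t = -4 + 31 = 27)
J(S) = 1
o = 527 (o = -2 + (-4 + 27)**2 = -2 + 23**2 = -2 + 529 = 527)
C(U, V) = 28 (C(U, V) = -9 + (36 + 1) = -9 + 37 = 28)
(2457 + o)*((-15*0 - 29) + C(64, 17)) = (2457 + 527)*((-15*0 - 29) + 28) = 2984*((0 - 29) + 28) = 2984*(-29 + 28) = 2984*(-1) = -2984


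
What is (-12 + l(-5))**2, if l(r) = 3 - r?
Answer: 16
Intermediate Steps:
(-12 + l(-5))**2 = (-12 + (3 - 1*(-5)))**2 = (-12 + (3 + 5))**2 = (-12 + 8)**2 = (-4)**2 = 16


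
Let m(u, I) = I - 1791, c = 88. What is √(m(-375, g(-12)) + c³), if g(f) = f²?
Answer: 5*√27193 ≈ 824.51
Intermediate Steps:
m(u, I) = -1791 + I
√(m(-375, g(-12)) + c³) = √((-1791 + (-12)²) + 88³) = √((-1791 + 144) + 681472) = √(-1647 + 681472) = √679825 = 5*√27193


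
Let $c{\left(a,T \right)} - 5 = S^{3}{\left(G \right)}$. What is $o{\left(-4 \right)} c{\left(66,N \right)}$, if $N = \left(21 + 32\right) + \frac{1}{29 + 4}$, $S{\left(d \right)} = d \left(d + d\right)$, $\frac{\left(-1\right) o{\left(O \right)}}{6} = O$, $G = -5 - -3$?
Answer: $12408$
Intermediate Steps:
$G = -2$ ($G = -5 + 3 = -2$)
$o{\left(O \right)} = - 6 O$
$S{\left(d \right)} = 2 d^{2}$ ($S{\left(d \right)} = d 2 d = 2 d^{2}$)
$N = \frac{1750}{33}$ ($N = 53 + \frac{1}{33} = \frac{1750}{33} \approx 53.03$)
$c{\left(a,T \right)} = 517$ ($c{\left(a,T \right)} = 5 + \left(2 \left(-2\right)^{2}\right)^{3} = 5 + \left(2 \cdot 4\right)^{3} = 5 + 8^{3} = 5 + 512 = 517$)
$o{\left(-4 \right)} c{\left(66,N \right)} = \left(-6\right) \left(-4\right) 517 = 24 \cdot 517 = 12408$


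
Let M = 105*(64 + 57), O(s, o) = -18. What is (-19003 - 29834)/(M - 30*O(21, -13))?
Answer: -16279/4415 ≈ -3.6872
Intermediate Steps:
M = 12705 (M = 105*121 = 12705)
(-19003 - 29834)/(M - 30*O(21, -13)) = (-19003 - 29834)/(12705 - 30*(-18)) = -48837/(12705 + 540) = -48837/13245 = -48837*1/13245 = -16279/4415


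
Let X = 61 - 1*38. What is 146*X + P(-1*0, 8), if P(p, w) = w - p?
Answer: 3366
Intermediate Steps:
X = 23 (X = 61 - 38 = 23)
146*X + P(-1*0, 8) = 146*23 + (8 - (-1)*0) = 3358 + (8 - 1*0) = 3358 + (8 + 0) = 3358 + 8 = 3366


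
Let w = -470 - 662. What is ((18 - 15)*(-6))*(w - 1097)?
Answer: 40122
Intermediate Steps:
w = -1132
((18 - 15)*(-6))*(w - 1097) = ((18 - 15)*(-6))*(-1132 - 1097) = (3*(-6))*(-2229) = -18*(-2229) = 40122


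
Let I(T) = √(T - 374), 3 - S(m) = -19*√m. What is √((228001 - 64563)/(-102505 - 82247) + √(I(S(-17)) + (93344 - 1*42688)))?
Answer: √(-209690954 + 237036816*√(50656 + √(-371 + 19*I*√17)))/15396 ≈ 14.973 + 0.0014367*I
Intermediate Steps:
S(m) = 3 + 19*√m (S(m) = 3 - (-19)*√m = 3 + 19*√m)
I(T) = √(-374 + T)
√((228001 - 64563)/(-102505 - 82247) + √(I(S(-17)) + (93344 - 1*42688))) = √((228001 - 64563)/(-102505 - 82247) + √(√(-374 + (3 + 19*√(-17))) + (93344 - 1*42688))) = √(163438/(-184752) + √(√(-374 + (3 + 19*(I*√17))) + (93344 - 42688))) = √(163438*(-1/184752) + √(√(-374 + (3 + 19*I*√17)) + 50656)) = √(-81719/92376 + √(√(-371 + 19*I*√17) + 50656)) = √(-81719/92376 + √(50656 + √(-371 + 19*I*√17)))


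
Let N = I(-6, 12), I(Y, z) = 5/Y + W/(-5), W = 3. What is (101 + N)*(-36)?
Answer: -17922/5 ≈ -3584.4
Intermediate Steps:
I(Y, z) = -⅗ + 5/Y (I(Y, z) = 5/Y + 3/(-5) = 5/Y + 3*(-⅕) = 5/Y - ⅗ = -⅗ + 5/Y)
N = -43/30 (N = -⅗ + 5/(-6) = -⅗ + 5*(-⅙) = -⅗ - ⅚ = -43/30 ≈ -1.4333)
(101 + N)*(-36) = (101 - 43/30)*(-36) = (2987/30)*(-36) = -17922/5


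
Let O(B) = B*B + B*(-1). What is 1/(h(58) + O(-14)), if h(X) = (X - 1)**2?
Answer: 1/3459 ≈ 0.00028910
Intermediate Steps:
h(X) = (-1 + X)**2
O(B) = B**2 - B
1/(h(58) + O(-14)) = 1/((-1 + 58)**2 - 14*(-1 - 14)) = 1/(57**2 - 14*(-15)) = 1/(3249 + 210) = 1/3459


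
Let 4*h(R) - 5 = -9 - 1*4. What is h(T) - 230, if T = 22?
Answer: -232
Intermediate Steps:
h(R) = -2 (h(R) = 5/4 + (-9 - 1*4)/4 = 5/4 + (-9 - 4)/4 = 5/4 + (¼)*(-13) = 5/4 - 13/4 = -2)
h(T) - 230 = -2 - 230 = -232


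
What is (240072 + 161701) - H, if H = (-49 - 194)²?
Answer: 342724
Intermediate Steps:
H = 59049 (H = (-243)² = 59049)
(240072 + 161701) - H = (240072 + 161701) - 1*59049 = 401773 - 59049 = 342724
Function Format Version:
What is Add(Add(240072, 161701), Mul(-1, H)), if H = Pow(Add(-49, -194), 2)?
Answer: 342724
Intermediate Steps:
H = 59049 (H = Pow(-243, 2) = 59049)
Add(Add(240072, 161701), Mul(-1, H)) = Add(Add(240072, 161701), Mul(-1, 59049)) = Add(401773, -59049) = 342724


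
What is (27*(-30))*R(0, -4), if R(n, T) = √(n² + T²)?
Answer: -3240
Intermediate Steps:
R(n, T) = √(T² + n²)
(27*(-30))*R(0, -4) = (27*(-30))*√((-4)² + 0²) = -810*√(16 + 0) = -810*√16 = -810*4 = -3240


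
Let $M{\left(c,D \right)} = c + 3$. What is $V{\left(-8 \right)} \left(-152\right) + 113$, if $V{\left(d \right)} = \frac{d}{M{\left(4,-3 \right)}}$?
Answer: $\frac{2007}{7} \approx 286.71$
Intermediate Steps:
$M{\left(c,D \right)} = 3 + c$
$V{\left(d \right)} = \frac{d}{7}$ ($V{\left(d \right)} = \frac{d}{3 + 4} = \frac{d}{7}$)
$V{\left(-8 \right)} \left(-152\right) + 113 = \frac{1}{7} \left(-8\right) \left(-152\right) + 113 = \left(- \frac{8}{7}\right) \left(-152\right) + 113 = \frac{1216}{7} + 113 = \frac{2007}{7}$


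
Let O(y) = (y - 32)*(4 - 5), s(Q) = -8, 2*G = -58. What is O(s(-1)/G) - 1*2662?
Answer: -76278/29 ≈ -2630.3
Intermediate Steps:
G = -29 (G = (1/2)*(-58) = -29)
O(y) = 32 - y (O(y) = (-32 + y)*(-1) = 32 - y)
O(s(-1)/G) - 1*2662 = (32 - (-8)/(-29)) - 1*2662 = (32 - (-8)*(-1)/29) - 2662 = (32 - 1*8/29) - 2662 = (32 - 8/29) - 2662 = 920/29 - 2662 = -76278/29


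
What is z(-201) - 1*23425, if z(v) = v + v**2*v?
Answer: -8144227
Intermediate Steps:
z(v) = v + v**3
z(-201) - 1*23425 = (-201 + (-201)**3) - 1*23425 = (-201 - 8120601) - 23425 = -8120802 - 23425 = -8144227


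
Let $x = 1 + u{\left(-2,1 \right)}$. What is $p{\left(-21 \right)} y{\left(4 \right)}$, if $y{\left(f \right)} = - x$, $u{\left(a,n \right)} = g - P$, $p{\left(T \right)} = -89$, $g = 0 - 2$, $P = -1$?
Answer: $0$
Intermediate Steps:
$g = -2$ ($g = 0 - 2 = -2$)
$u{\left(a,n \right)} = -1$ ($u{\left(a,n \right)} = -2 - -1 = -2 + 1 = -1$)
$x = 0$ ($x = 1 - 1 = 0$)
$y{\left(f \right)} = 0$ ($y{\left(f \right)} = \left(-1\right) 0 = 0$)
$p{\left(-21 \right)} y{\left(4 \right)} = \left(-89\right) 0 = 0$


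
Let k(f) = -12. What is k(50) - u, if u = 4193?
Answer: -4205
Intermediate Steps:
k(50) - u = -12 - 1*4193 = -12 - 4193 = -4205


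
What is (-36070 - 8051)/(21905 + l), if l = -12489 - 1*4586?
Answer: -2101/230 ≈ -9.1348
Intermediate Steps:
l = -17075 (l = -12489 - 4586 = -17075)
(-36070 - 8051)/(21905 + l) = (-36070 - 8051)/(21905 - 17075) = -44121/4830 = -44121*1/4830 = -2101/230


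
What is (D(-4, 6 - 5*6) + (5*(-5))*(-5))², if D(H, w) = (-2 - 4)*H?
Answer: 22201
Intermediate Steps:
D(H, w) = -6*H
(D(-4, 6 - 5*6) + (5*(-5))*(-5))² = (-6*(-4) + (5*(-5))*(-5))² = (24 - 25*(-5))² = (24 + 125)² = 149² = 22201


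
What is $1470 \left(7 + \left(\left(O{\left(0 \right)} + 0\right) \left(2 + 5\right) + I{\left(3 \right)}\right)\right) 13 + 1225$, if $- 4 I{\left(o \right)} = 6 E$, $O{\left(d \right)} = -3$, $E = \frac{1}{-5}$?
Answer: $-260582$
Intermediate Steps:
$E = - \frac{1}{5} \approx -0.2$
$I{\left(o \right)} = \frac{3}{10}$ ($I{\left(o \right)} = - \frac{6 \left(- \frac{1}{5}\right)}{4} = \left(- \frac{1}{4}\right) \left(- \frac{6}{5}\right) = \frac{3}{10}$)
$1470 \left(7 + \left(\left(O{\left(0 \right)} + 0\right) \left(2 + 5\right) + I{\left(3 \right)}\right)\right) 13 + 1225 = 1470 \left(7 + \left(\left(-3 + 0\right) \left(2 + 5\right) + \frac{3}{10}\right)\right) 13 + 1225 = 1470 \left(7 + \left(\left(-3\right) 7 + \frac{3}{10}\right)\right) 13 + 1225 = 1470 \left(7 + \left(-21 + \frac{3}{10}\right)\right) 13 + 1225 = 1470 \left(7 - \frac{207}{10}\right) 13 + 1225 = 1470 \left(\left(- \frac{137}{10}\right) 13\right) + 1225 = 1470 \left(- \frac{1781}{10}\right) + 1225 = -261807 + 1225 = -260582$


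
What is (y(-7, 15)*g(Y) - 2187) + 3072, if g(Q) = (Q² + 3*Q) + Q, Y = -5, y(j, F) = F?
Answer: 960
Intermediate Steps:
g(Q) = Q² + 4*Q
(y(-7, 15)*g(Y) - 2187) + 3072 = (15*(-5*(4 - 5)) - 2187) + 3072 = (15*(-5*(-1)) - 2187) + 3072 = (15*5 - 2187) + 3072 = (75 - 2187) + 3072 = -2112 + 3072 = 960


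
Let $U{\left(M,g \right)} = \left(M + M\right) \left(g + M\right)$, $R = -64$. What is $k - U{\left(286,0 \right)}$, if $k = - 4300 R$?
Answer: $111608$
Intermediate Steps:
$U{\left(M,g \right)} = 2 M \left(M + g\right)$
$k = 275200$ ($k = \left(-4300\right) \left(-64\right) = 275200$)
$k - U{\left(286,0 \right)} = 275200 - 2 \cdot 286 \left(286 + 0\right) = 275200 - 2 \cdot 286 \cdot 286 = 275200 - 163592 = 111608$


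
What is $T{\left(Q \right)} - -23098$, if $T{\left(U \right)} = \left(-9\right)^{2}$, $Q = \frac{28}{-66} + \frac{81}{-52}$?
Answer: $23179$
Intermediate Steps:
$Q = - \frac{3401}{1716}$ ($Q = 28 \left(- \frac{1}{66}\right) + 81 \left(- \frac{1}{52}\right) = - \frac{14}{33} - \frac{81}{52} = - \frac{3401}{1716} \approx -1.9819$)
$T{\left(U \right)} = 81$
$T{\left(Q \right)} - -23098 = 81 - -23098 = 81 + 23098 = 23179$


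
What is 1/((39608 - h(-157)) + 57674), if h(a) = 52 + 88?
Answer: 1/97142 ≈ 1.0294e-5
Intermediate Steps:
h(a) = 140
1/((39608 - h(-157)) + 57674) = 1/((39608 - 1*140) + 57674) = 1/((39608 - 140) + 57674) = 1/(39468 + 57674) = 1/97142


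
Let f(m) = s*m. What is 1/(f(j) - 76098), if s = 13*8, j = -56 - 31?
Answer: -1/85146 ≈ -1.1745e-5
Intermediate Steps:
j = -87
s = 104
f(m) = 104*m
1/(f(j) - 76098) = 1/(104*(-87) - 76098) = 1/(-9048 - 76098) = 1/(-85146) = -1/85146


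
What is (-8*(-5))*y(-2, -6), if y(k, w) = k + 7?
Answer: 200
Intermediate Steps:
y(k, w) = 7 + k
(-8*(-5))*y(-2, -6) = (-8*(-5))*(7 - 2) = 40*5 = 200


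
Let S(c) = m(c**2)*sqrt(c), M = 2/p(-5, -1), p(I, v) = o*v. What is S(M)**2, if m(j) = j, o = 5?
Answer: -32/3125 ≈ -0.010240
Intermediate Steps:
p(I, v) = 5*v
M = -2/5 (M = 2/((5*(-1))) = 2/(-5) = 2*(-1/5) = -2/5 ≈ -0.40000)
S(c) = c**(5/2) (S(c) = c**2*sqrt(c) = c**(5/2))
S(M)**2 = ((-2/5)**(5/2))**2 = (4*I*sqrt(10)/125)**2 = -32/3125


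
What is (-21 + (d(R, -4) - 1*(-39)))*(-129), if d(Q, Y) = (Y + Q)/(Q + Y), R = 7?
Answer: -2451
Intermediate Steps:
d(Q, Y) = 1 (d(Q, Y) = (Q + Y)/(Q + Y) = 1)
(-21 + (d(R, -4) - 1*(-39)))*(-129) = (-21 + (1 - 1*(-39)))*(-129) = (-21 + (1 + 39))*(-129) = (-21 + 40)*(-129) = 19*(-129) = -2451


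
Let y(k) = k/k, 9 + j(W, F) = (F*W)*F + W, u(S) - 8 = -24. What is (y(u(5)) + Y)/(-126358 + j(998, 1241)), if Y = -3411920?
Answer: -3411919/1536875469 ≈ -0.0022200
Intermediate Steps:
u(S) = -16 (u(S) = 8 - 24 = -16)
j(W, F) = -9 + W + W*F² (j(W, F) = -9 + ((F*W)*F + W) = -9 + (W*F² + W) = -9 + (W + W*F²) = -9 + W + W*F²)
y(k) = 1
(y(u(5)) + Y)/(-126358 + j(998, 1241)) = (1 - 3411920)/(-126358 + (-9 + 998 + 998*1241²)) = -3411919/(-126358 + (-9 + 998 + 998*1540081)) = -3411919/(-126358 + (-9 + 998 + 1537000838)) = -3411919/(-126358 + 1537001827) = -3411919/1536875469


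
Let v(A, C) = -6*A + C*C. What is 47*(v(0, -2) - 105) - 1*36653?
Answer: -41400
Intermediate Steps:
v(A, C) = C² - 6*A (v(A, C) = -6*A + C² = C² - 6*A)
47*(v(0, -2) - 105) - 1*36653 = 47*(((-2)² - 6*0) - 105) - 1*36653 = 47*((4 + 0) - 105) - 36653 = 47*(4 - 105) - 36653 = 47*(-101) - 36653 = -4747 - 36653 = -41400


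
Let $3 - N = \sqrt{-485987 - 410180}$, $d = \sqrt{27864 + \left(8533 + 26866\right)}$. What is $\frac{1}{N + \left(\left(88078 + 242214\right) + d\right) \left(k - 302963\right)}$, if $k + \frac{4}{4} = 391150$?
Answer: $\frac{1}{29127130315 + 88186 \sqrt{63263} - i \sqrt{896167}} \approx 3.4306 \cdot 10^{-11} + 9.0 \cdot 10^{-19} i$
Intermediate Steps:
$k = 391149$ ($k = -1 + 391150 = 391149$)
$d = \sqrt{63263}$ ($d = \sqrt{27864 + 35399} = \sqrt{63263} \approx 251.52$)
$N = 3 - i \sqrt{896167}$ ($N = 3 - \sqrt{-485987 - 410180} = 3 - \sqrt{-896167} = 3 - i \sqrt{896167} \approx 3.0 - 946.66 i$)
$\frac{1}{N + \left(\left(88078 + 242214\right) + d\right) \left(k - 302963\right)} = \frac{1}{\left(3 - i \sqrt{896167}\right) + \left(\left(88078 + 242214\right) + \sqrt{63263}\right) \left(391149 - 302963\right)} = \frac{1}{\left(3 - i \sqrt{896167}\right) + \left(330292 + \sqrt{63263}\right) 88186} = \frac{1}{\left(3 - i \sqrt{896167}\right) + \left(29127130312 + 88186 \sqrt{63263}\right)} = \frac{1}{29127130315 + 88186 \sqrt{63263} - i \sqrt{896167}}$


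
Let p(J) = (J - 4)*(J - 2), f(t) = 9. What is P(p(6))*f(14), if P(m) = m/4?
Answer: 18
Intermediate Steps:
p(J) = (-4 + J)*(-2 + J)
P(m) = m/4 (P(m) = m*(¼) = m/4)
P(p(6))*f(14) = ((8 + 6² - 6*6)/4)*9 = ((8 + 36 - 36)/4)*9 = ((¼)*8)*9 = 2*9 = 18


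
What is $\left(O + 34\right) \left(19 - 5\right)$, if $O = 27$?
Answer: $854$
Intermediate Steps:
$\left(O + 34\right) \left(19 - 5\right) = \left(27 + 34\right) \left(19 - 5\right) = 61 \cdot 14 = 854$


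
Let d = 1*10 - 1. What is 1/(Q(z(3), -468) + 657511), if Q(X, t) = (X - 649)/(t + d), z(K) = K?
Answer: 27/17752835 ≈ 1.5209e-6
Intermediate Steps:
d = 9 (d = 10 - 1 = 9)
Q(X, t) = (-649 + X)/(9 + t) (Q(X, t) = (X - 649)/(t + 9) = (-649 + X)/(9 + t))
1/(Q(z(3), -468) + 657511) = 1/((-649 + 3)/(9 - 468) + 657511) = 1/(-646/(-459) + 657511) = 1/(-1/459*(-646) + 657511) = 1/(38/27 + 657511) = 1/(17752835/27) = 27/17752835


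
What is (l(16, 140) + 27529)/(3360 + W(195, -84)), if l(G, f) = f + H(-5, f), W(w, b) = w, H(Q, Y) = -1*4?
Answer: 5533/711 ≈ 7.7820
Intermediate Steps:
H(Q, Y) = -4
l(G, f) = -4 + f (l(G, f) = f - 4 = -4 + f)
(l(16, 140) + 27529)/(3360 + W(195, -84)) = ((-4 + 140) + 27529)/(3360 + 195) = (136 + 27529)/3555 = 27665*(1/3555) = 5533/711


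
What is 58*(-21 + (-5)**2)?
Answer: 232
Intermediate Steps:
58*(-21 + (-5)**2) = 58*(-21 + 25) = 58*4 = 232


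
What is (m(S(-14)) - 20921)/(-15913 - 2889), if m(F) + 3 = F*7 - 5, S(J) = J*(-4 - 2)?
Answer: 20341/18802 ≈ 1.0819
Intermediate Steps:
S(J) = -6*J (S(J) = J*(-6) = -6*J)
m(F) = -8 + 7*F (m(F) = -3 + (F*7 - 5) = -3 + (7*F - 5) = -3 + (-5 + 7*F) = -8 + 7*F)
(m(S(-14)) - 20921)/(-15913 - 2889) = ((-8 + 7*(-6*(-14))) - 20921)/(-15913 - 2889) = ((-8 + 7*84) - 20921)/(-18802) = ((-8 + 588) - 20921)*(-1/18802) = (580 - 20921)*(-1/18802) = -20341*(-1/18802) = 20341/18802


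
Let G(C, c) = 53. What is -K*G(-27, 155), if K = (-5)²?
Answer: -1325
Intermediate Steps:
K = 25
-K*G(-27, 155) = -25*53 = -1*1325 = -1325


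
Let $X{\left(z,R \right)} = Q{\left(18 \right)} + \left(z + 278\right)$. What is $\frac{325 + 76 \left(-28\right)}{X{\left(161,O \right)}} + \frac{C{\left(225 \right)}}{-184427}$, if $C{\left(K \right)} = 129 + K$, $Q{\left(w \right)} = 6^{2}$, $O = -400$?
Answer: $- \frac{332690031}{87602825} \approx -3.7977$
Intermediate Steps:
$Q{\left(w \right)} = 36$
$X{\left(z,R \right)} = 314 + z$ ($X{\left(z,R \right)} = 36 + \left(z + 278\right) = 36 + \left(278 + z\right) = 314 + z$)
$\frac{325 + 76 \left(-28\right)}{X{\left(161,O \right)}} + \frac{C{\left(225 \right)}}{-184427} = \frac{325 + 76 \left(-28\right)}{314 + 161} + \frac{129 + 225}{-184427} = \frac{325 - 2128}{475} + 354 \left(- \frac{1}{184427}\right) = \left(-1803\right) \frac{1}{475} - \frac{354}{184427} = - \frac{1803}{475} - \frac{354}{184427} = - \frac{332690031}{87602825}$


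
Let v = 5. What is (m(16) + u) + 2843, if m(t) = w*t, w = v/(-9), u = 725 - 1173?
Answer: 21475/9 ≈ 2386.1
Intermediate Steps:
u = -448
w = -5/9 (w = 5/(-9) = 5*(-1/9) = -5/9 ≈ -0.55556)
m(t) = -5*t/9
(m(16) + u) + 2843 = (-5/9*16 - 448) + 2843 = (-80/9 - 448) + 2843 = -4112/9 + 2843 = 21475/9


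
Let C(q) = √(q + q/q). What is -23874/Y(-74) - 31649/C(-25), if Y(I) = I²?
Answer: -11937/2738 + 31649*I*√6/12 ≈ -4.3597 + 6460.3*I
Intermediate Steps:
C(q) = √(1 + q) (C(q) = √(q + 1) = √(1 + q))
-23874/Y(-74) - 31649/C(-25) = -23874/((-74)²) - 31649/√(1 - 25) = -23874/5476 - 31649*(-I*√6/12) = -23874*1/5476 - 31649*(-I*√6/12) = -11937/2738 - (-31649)*I*√6/12 = -11937/2738 + 31649*I*√6/12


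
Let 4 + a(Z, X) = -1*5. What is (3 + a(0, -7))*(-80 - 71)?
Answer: 906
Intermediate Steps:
a(Z, X) = -9 (a(Z, X) = -4 - 1*5 = -4 - 5 = -9)
(3 + a(0, -7))*(-80 - 71) = (3 - 9)*(-80 - 71) = -6*(-151) = 906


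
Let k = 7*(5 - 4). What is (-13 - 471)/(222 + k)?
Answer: -484/229 ≈ -2.1135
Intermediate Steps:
k = 7 (k = 7*1 = 7)
(-13 - 471)/(222 + k) = (-13 - 471)/(222 + 7) = -484/229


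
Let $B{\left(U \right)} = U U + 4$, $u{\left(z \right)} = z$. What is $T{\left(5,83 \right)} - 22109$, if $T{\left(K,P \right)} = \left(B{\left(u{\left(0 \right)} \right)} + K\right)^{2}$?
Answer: $-22028$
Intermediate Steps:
$B{\left(U \right)} = 4 + U^{2}$ ($B{\left(U \right)} = U^{2} + 4 = 4 + U^{2}$)
$T{\left(K,P \right)} = \left(4 + K\right)^{2}$ ($T{\left(K,P \right)} = \left(\left(4 + 0^{2}\right) + K\right)^{2} = \left(\left(4 + 0\right) + K\right)^{2} = \left(4 + K\right)^{2}$)
$T{\left(5,83 \right)} - 22109 = \left(4 + 5\right)^{2} - 22109 = 9^{2} - 22109 = 81 - 22109 = -22028$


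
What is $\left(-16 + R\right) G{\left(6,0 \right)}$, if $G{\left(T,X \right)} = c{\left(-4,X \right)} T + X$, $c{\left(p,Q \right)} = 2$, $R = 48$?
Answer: $384$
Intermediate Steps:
$G{\left(T,X \right)} = X + 2 T$ ($G{\left(T,X \right)} = 2 T + X = X + 2 T$)
$\left(-16 + R\right) G{\left(6,0 \right)} = \left(-16 + 48\right) \left(0 + 2 \cdot 6\right) = 32 \left(0 + 12\right) = 32 \cdot 12 = 384$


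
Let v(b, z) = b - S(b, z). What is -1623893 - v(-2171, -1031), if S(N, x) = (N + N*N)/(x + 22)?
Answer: -1641028568/1009 ≈ -1.6264e+6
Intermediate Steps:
S(N, x) = (N + N**2)/(22 + x)
v(b, z) = b - b*(1 + b)/(22 + z)
-1623893 - v(-2171, -1031) = -1623893 - (-2171)*(21 - 1031 - 1*(-2171))/(22 - 1031) = -1623893 - (-2171)*(21 - 1031 + 2171)/(-1009) = -1623893 - (-2171)*(-1)*1161/1009 = -1623893 - 1*2520531/1009 = -1623893 - 2520531/1009 = -1641028568/1009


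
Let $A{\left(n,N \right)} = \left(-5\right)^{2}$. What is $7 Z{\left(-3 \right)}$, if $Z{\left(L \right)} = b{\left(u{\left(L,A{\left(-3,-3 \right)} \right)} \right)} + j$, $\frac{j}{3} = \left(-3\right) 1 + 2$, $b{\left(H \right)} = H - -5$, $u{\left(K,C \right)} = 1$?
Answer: $21$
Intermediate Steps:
$A{\left(n,N \right)} = 25$
$b{\left(H \right)} = 5 + H$ ($b{\left(H \right)} = H + 5 = 5 + H$)
$j = -3$ ($j = 3 \left(\left(-3\right) 1 + 2\right) = 3 \left(-3 + 2\right) = 3 \left(-1\right) = -3$)
$Z{\left(L \right)} = 3$ ($Z{\left(L \right)} = \left(5 + 1\right) - 3 = 6 - 3 = 3$)
$7 Z{\left(-3 \right)} = 7 \cdot 3 = 21$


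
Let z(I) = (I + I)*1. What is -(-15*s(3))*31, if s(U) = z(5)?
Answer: 4650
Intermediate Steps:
z(I) = 2*I (z(I) = (2*I)*1 = 2*I)
s(U) = 10 (s(U) = 2*5 = 10)
-(-15*s(3))*31 = -(-15*10)*31 = -(-150)*31 = -1*(-4650) = 4650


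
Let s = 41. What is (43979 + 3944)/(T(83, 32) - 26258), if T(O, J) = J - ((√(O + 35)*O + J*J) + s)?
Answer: -1307866593/743985779 + 3977609*√118/743985779 ≈ -1.6998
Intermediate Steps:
T(O, J) = -41 + J - J² - O*√(35 + O) (T(O, J) = J - ((√(O + 35)*O + J*J) + 41) = J - ((√(35 + O)*O + J²) + 41) = J - ((O*√(35 + O) + J²) + 41) = J - ((J² + O*√(35 + O)) + 41) = J - (41 + J² + O*√(35 + O)) = J + (-41 - J² - O*√(35 + O)) = -41 + J - J² - O*√(35 + O))
(43979 + 3944)/(T(83, 32) - 26258) = (43979 + 3944)/((-41 + 32 - 1*32² - 1*83*√(35 + 83)) - 26258) = 47923/((-41 + 32 - 1*1024 - 1*83*√118) - 26258) = 47923/((-41 + 32 - 1024 - 83*√118) - 26258) = 47923/((-1033 - 83*√118) - 26258) = 47923/(-27291 - 83*√118)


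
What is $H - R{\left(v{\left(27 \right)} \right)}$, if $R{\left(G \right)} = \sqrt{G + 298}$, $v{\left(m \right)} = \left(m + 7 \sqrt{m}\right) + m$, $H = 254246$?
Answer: $254246 - \sqrt{352 + 21 \sqrt{3}} \approx 2.5423 \cdot 10^{5}$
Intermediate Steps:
$v{\left(m \right)} = 2 m + 7 \sqrt{m}$
$R{\left(G \right)} = \sqrt{298 + G}$
$H - R{\left(v{\left(27 \right)} \right)} = 254246 - \sqrt{298 + \left(2 \cdot 27 + 7 \sqrt{27}\right)} = 254246 - \sqrt{298 + \left(54 + 7 \cdot 3 \sqrt{3}\right)} = 254246 - \sqrt{298 + \left(54 + 21 \sqrt{3}\right)} = 254246 - \sqrt{352 + 21 \sqrt{3}}$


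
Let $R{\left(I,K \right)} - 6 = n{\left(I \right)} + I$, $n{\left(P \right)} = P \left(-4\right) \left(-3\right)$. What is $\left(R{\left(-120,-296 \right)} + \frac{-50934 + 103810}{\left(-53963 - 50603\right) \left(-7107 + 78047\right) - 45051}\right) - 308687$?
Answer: $- \frac{2301354425921807}{7417957091} \approx -3.1024 \cdot 10^{5}$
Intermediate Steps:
$n{\left(P \right)} = 12 P$ ($n{\left(P \right)} = - 4 P \left(-3\right) = 12 P$)
$R{\left(I,K \right)} = 6 + 13 I$ ($R{\left(I,K \right)} = 6 + \left(12 I + I\right) = 6 + 13 I$)
$\left(R{\left(-120,-296 \right)} + \frac{-50934 + 103810}{\left(-53963 - 50603\right) \left(-7107 + 78047\right) - 45051}\right) - 308687 = \left(\left(6 + 13 \left(-120\right)\right) + \frac{-50934 + 103810}{\left(-53963 - 50603\right) \left(-7107 + 78047\right) - 45051}\right) - 308687 = \left(\left(6 - 1560\right) + \frac{52876}{\left(-53963 - 50603\right) 70940 - 45051}\right) - 308687 = \left(-1554 + \frac{52876}{\left(-104566\right) 70940 - 45051}\right) - 308687 = \left(-1554 + \frac{52876}{-7417912040 - 45051}\right) - 308687 = \left(-1554 + \frac{52876}{-7417957091}\right) - 308687 = \left(-1554 + 52876 \left(- \frac{1}{7417957091}\right)\right) - 308687 = \left(-1554 - \frac{52876}{7417957091}\right) - 308687 = - \frac{11527505372290}{7417957091} - 308687 = - \frac{2301354425921807}{7417957091}$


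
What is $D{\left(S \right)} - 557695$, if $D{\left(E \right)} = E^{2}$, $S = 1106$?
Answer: $665541$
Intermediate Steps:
$D{\left(S \right)} - 557695 = 1106^{2} - 557695 = 1223236 - 557695 = 665541$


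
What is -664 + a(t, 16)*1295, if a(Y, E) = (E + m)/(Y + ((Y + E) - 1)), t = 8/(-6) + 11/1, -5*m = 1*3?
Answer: -8563/103 ≈ -83.136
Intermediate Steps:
m = -⅗ (m = -3/5 = -⅕*3 = -⅗ ≈ -0.60000)
t = 29/3 (t = 8*(-⅙) + 11*1 = -4/3 + 11 = 29/3 ≈ 9.6667)
a(Y, E) = (-⅗ + E)/(-1 + E + 2*Y) (a(Y, E) = (E - ⅗)/(Y + ((Y + E) - 1)) = (-⅗ + E)/(Y + ((E + Y) - 1)) = (-⅗ + E)/(Y + (-1 + E + Y)) = (-⅗ + E)/(-1 + E + 2*Y))
-664 + a(t, 16)*1295 = -664 + ((-⅗ + 16)/(-1 + 16 + 2*(29/3)))*1295 = -664 + ((77/5)/(-1 + 16 + 58/3))*1295 = -664 + ((77/5)/(103/3))*1295 = -664 + ((3/103)*(77/5))*1295 = -664 + (231/515)*1295 = -664 + 59829/103 = -8563/103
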